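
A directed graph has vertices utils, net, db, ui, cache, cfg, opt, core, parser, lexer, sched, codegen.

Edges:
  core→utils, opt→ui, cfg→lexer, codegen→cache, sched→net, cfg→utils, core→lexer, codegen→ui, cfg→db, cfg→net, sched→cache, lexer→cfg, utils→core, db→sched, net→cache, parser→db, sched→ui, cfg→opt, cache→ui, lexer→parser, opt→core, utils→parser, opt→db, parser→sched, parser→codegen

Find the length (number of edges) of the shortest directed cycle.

For each vertex v, BFS finds the shortest path from v back to v.
The shortest such closed walk is cfg → lexer → cfg, length 2.

2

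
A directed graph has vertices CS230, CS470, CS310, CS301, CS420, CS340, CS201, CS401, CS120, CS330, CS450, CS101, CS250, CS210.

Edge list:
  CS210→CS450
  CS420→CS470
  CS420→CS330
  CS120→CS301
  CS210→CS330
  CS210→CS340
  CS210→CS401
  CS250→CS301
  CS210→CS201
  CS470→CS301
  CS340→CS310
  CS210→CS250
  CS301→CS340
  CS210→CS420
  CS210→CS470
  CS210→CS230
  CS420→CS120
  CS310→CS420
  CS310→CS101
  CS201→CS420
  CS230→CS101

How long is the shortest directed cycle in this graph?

5

For each vertex v, BFS finds the shortest path from v back to v.
The shortest such closed walk is CS340 → CS310 → CS420 → CS120 → CS301 → CS340, length 5.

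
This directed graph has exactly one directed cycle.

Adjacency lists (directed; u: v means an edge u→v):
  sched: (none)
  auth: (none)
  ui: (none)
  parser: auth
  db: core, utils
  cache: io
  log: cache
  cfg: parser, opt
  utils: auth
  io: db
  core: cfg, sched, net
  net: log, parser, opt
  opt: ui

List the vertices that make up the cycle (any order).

DFS with gray/black marking from db:
db gray
  core gray
    cfg gray
      parser gray
        auth gray
        auth black
      parser black
      opt gray
        ui gray
        ui black
      opt black
    cfg black
    sched gray
    sched black
    net gray
      log gray
        cache gray
          io gray
            io→db: db is gray → back edge
Back edge closes the cycle db → core → net → log → cache → io → db; its vertices are {db, io, log, net, core, cache}.

db, io, log, net, core, cache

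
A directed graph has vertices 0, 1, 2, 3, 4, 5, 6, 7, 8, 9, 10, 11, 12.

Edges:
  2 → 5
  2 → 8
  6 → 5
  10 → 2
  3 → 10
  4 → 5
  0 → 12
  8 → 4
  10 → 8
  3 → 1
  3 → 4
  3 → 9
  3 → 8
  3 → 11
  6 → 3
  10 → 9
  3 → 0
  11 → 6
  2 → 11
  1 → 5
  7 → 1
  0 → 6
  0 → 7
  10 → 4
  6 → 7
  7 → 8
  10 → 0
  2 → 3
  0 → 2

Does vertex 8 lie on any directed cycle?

No

8 lies on a cycle iff there is a path from 8 back to itself.
Exploring from 8, it never reaches itself; equivalently, its strongly connected component is a singleton.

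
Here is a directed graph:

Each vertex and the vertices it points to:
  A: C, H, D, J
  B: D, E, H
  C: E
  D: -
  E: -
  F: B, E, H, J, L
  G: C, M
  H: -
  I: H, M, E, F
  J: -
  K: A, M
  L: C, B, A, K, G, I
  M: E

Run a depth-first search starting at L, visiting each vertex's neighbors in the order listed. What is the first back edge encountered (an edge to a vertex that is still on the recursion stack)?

DFS from L (visiting each vertex's neighbors in the order listed); mark gray on enter, black on exit:
L gray
  C gray
    E gray
    E black
  C black
  B gray
    D gray
    D black
    B→E: E black — skip
    H gray
    H black
  B black
  A gray
    A→C: C black — skip
    A→H: H black — skip
    A→D: D black — skip
    J gray
    J black
  A black
  K gray
    K→A: A black — skip
    M gray
      M→E: E black — skip
    M black
  K black
  G gray
    G→C: C black — skip
    G→M: M black — skip
  G black
  I gray
    I→H: H black — skip
    I→M: M black — skip
    I→E: E black — skip
    F gray
      F→B: B black — skip
      F→E: E black — skip
      F→H: H black — skip
      F→J: J black — skip
      F→L: L is gray → back edge
First back edge: F → L.

F->L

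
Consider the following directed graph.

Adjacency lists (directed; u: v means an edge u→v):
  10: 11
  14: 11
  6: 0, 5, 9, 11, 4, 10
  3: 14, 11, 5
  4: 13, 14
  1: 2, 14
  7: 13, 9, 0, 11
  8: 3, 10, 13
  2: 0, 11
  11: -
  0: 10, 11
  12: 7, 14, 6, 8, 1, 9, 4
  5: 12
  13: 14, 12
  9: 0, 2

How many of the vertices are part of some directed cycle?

A vertex is on a directed cycle iff it belongs to a strongly connected component of size ≥ 2 (or has a self-loop).
The vertices on cycles are {3, 4, 5, 6, 7, 8, 12, 13} — 8 in total.

8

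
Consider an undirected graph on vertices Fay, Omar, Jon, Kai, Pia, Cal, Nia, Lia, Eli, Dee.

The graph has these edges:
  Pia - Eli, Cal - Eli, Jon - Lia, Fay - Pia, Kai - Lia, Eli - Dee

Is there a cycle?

No

DFS, tracking each vertex's parent; an edge to a visited non-parent vertex closes a cycle.
Start from Omar:
visit Omar (parent –)
visit Fay (parent –)
  visit Pia (parent Fay)
    visit Eli (parent Pia)
      visit Cal (parent Eli)
        Cal–Eli: parent, skip
      visit Dee (parent Eli)
        Dee–Eli: parent, skip
      Eli–Pia: parent, skip
    Pia–Fay: parent, skip
visit Jon (parent –)
  visit Lia (parent Jon)
    Lia–Jon: parent, skip
    visit Kai (parent Lia)
      Kai–Lia: parent, skip
visit Nia (parent –)
No non-parent visited neighbor found — the graph is a forest.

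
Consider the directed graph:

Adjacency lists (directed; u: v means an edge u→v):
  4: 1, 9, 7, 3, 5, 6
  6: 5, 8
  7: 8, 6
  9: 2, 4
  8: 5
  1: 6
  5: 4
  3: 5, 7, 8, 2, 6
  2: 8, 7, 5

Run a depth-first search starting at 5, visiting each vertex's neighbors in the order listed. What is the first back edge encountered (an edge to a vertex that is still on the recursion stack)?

6->5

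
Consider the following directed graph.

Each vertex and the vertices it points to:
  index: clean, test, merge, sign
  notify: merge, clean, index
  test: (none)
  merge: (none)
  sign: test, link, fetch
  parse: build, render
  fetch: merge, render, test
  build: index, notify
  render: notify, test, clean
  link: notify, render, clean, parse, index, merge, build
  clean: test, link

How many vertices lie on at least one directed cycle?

A vertex is on a directed cycle iff it belongs to a strongly connected component of size ≥ 2 (or has a self-loop).
The vertices on cycles are {link, sign, build, clean, fetch, index, parse, notify, render} — 9 in total.

9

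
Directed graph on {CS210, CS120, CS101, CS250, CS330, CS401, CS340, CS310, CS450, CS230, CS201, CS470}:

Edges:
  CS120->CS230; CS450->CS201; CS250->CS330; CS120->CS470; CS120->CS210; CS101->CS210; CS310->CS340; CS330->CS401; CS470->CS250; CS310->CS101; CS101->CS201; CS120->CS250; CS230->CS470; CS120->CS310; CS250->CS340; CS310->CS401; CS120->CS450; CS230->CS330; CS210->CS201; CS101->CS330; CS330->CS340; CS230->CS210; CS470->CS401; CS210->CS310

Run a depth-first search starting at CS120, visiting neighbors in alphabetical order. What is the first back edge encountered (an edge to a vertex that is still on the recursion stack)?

DFS from CS120 (visiting neighbors in alphabetical order); mark gray on enter, black on exit:
CS120 gray
  CS210 gray
    CS201 gray
    CS201 black
    CS310 gray
      CS101 gray
        CS101→CS201: CS201 black — skip
        CS101→CS210: CS210 is gray → back edge
First back edge: CS101 → CS210.

CS101→CS210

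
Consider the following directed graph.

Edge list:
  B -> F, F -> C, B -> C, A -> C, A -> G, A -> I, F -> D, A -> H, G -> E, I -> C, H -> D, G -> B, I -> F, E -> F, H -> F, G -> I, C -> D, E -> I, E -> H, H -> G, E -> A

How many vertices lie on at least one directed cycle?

A vertex is on a directed cycle iff it belongs to a strongly connected component of size ≥ 2 (or has a self-loop).
The vertices on cycles are {A, E, G, H} — 4 in total.

4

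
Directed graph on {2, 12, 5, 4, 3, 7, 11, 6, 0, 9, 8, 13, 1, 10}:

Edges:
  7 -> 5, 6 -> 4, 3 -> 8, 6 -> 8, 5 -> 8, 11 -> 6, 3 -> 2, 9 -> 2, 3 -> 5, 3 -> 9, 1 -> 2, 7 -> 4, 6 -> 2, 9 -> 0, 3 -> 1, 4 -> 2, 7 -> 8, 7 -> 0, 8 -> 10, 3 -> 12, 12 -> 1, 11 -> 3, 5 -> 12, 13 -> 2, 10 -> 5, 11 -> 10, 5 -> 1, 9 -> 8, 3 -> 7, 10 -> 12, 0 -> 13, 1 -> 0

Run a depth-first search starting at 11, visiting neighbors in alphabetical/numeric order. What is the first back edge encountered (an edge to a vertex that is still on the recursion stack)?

10->5

DFS from 11 (visiting neighbors in alphabetical/numeric order); mark gray on enter, black on exit:
11 gray
  3 gray
    1 gray
      0 gray
        13 gray
          2 gray
          2 black
        13 black
      0 black
      1→2: 2 black — skip
    1 black
    3→2: 2 black — skip
    5 gray
      5→1: 1 black — skip
      8 gray
        10 gray
          10→5: 5 is gray → back edge
First back edge: 10 → 5.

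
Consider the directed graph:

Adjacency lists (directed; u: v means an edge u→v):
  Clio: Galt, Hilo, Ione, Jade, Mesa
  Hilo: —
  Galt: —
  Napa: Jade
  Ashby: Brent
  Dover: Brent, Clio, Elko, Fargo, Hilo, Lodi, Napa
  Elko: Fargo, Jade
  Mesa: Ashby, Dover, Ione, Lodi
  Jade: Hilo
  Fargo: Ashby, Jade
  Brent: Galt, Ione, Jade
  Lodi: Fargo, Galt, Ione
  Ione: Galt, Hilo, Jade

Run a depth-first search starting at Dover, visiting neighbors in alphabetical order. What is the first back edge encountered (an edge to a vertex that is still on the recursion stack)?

DFS from Dover (visiting neighbors in alphabetical order); mark gray on enter, black on exit:
Dover gray
  Brent gray
    Galt gray
    Galt black
    Ione gray
      Ione→Galt: Galt black — skip
      Hilo gray
      Hilo black
      Jade gray
        Jade→Hilo: Hilo black — skip
      Jade black
    Ione black
    Brent→Jade: Jade black — skip
  Brent black
  Clio gray
    Clio→Galt: Galt black — skip
    Clio→Hilo: Hilo black — skip
    Clio→Ione: Ione black — skip
    Clio→Jade: Jade black — skip
    Mesa gray
      Ashby gray
        Ashby→Brent: Brent black — skip
      Ashby black
      Mesa→Dover: Dover is gray → back edge
First back edge: Mesa → Dover.

Mesa->Dover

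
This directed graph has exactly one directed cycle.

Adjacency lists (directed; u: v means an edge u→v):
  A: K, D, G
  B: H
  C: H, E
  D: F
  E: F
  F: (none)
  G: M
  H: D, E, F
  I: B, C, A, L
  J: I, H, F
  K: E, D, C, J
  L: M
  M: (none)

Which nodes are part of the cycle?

A, I, J, K

DFS with gray/black marking from I:
I gray
  B gray
    H gray
      D gray
        F gray
        F black
      D black
      E gray
        E→F: F black — skip
      E black
      H→F: F black — skip
    H black
  B black
  C gray
    C→H: H black — skip
    C→E: E black — skip
  C black
  A gray
    K gray
      K→E: E black — skip
      K→D: D black — skip
      K→C: C black — skip
      J gray
        J→I: I is gray → back edge
Back edge closes the cycle I → A → K → J → I; its vertices are {A, I, J, K}.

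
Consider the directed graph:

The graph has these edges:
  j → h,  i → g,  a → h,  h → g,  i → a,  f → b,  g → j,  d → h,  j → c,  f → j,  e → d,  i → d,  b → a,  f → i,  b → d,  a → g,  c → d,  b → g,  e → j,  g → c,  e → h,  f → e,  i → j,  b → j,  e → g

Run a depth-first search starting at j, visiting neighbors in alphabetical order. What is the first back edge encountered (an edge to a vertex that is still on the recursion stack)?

DFS from j (visiting neighbors in alphabetical order); mark gray on enter, black on exit:
j gray
  c gray
    d gray
      h gray
        g gray
          g→c: c is gray → back edge
First back edge: g → c.

g→c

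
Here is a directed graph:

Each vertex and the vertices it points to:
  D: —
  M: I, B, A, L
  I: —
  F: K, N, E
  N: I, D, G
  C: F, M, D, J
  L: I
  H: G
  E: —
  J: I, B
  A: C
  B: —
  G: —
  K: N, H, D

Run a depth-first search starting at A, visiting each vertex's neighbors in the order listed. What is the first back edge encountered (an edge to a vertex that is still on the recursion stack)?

M->A

DFS from A (visiting each vertex's neighbors in the order listed); mark gray on enter, black on exit:
A gray
  C gray
    F gray
      K gray
        N gray
          I gray
          I black
          D gray
          D black
          G gray
          G black
        N black
        H gray
          H→G: G black — skip
        H black
        K→D: D black — skip
      K black
      F→N: N black — skip
      E gray
      E black
    F black
    M gray
      M→I: I black — skip
      B gray
      B black
      M→A: A is gray → back edge
First back edge: M → A.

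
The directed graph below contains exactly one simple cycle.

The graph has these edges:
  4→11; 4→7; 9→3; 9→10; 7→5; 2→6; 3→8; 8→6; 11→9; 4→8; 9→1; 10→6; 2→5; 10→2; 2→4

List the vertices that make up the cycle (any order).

2, 4, 9, 10, 11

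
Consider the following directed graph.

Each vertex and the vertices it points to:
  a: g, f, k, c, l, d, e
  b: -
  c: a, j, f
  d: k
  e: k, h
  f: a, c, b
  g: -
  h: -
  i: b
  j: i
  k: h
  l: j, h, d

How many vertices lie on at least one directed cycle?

A vertex is on a directed cycle iff it belongs to a strongly connected component of size ≥ 2 (or has a self-loop).
The vertices on cycles are {a, c, f} — 3 in total.

3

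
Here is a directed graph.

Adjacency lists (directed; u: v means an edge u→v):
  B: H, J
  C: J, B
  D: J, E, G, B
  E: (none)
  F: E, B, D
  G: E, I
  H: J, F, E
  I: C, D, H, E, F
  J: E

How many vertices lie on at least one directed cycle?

7

A vertex is on a directed cycle iff it belongs to a strongly connected component of size ≥ 2 (or has a self-loop).
The vertices on cycles are {B, C, D, F, G, H, I} — 7 in total.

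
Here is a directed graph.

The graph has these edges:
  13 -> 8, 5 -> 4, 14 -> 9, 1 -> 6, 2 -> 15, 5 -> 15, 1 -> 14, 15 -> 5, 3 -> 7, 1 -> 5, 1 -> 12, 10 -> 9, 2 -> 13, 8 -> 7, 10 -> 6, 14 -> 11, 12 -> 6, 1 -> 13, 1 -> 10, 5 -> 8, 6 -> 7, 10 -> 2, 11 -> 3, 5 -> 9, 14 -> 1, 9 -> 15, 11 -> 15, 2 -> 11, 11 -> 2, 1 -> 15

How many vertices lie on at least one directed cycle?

7

A vertex is on a directed cycle iff it belongs to a strongly connected component of size ≥ 2 (or has a self-loop).
The vertices on cycles are {1, 2, 5, 9, 11, 14, 15} — 7 in total.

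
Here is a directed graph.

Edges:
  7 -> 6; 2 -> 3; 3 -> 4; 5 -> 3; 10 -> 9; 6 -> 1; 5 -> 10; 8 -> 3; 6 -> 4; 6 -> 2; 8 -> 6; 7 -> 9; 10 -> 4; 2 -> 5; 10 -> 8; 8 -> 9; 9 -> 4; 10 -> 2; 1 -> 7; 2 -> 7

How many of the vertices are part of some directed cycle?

7

A vertex is on a directed cycle iff it belongs to a strongly connected component of size ≥ 2 (or has a self-loop).
The vertices on cycles are {1, 2, 5, 6, 7, 8, 10} — 7 in total.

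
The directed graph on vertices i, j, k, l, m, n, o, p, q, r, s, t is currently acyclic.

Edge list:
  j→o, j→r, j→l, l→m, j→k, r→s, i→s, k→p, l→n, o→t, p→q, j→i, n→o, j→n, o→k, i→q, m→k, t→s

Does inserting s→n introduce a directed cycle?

Adding s→n creates a cycle iff n can already reach s.
Path from n: n → o → t → s.
So n → … → s → n is a cycle.

Yes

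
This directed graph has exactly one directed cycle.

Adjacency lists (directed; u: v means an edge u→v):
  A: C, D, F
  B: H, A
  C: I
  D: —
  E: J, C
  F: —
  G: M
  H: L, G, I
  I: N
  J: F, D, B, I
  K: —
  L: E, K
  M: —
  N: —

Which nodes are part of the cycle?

DFS with gray/black marking from B:
B gray
  H gray
    L gray
      E gray
        J gray
          F gray
          F black
          D gray
          D black
          J→B: B is gray → back edge
Back edge closes the cycle B → H → L → E → J → B; its vertices are {B, E, H, J, L}.

B, E, H, J, L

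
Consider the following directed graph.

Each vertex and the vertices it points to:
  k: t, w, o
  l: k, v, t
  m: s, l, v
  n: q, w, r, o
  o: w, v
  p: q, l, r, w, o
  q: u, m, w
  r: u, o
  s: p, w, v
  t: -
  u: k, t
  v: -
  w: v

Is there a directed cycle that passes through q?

q is on a cycle iff q can reach itself via ≥1 edge.
q → m → s → p → q — yes.

Yes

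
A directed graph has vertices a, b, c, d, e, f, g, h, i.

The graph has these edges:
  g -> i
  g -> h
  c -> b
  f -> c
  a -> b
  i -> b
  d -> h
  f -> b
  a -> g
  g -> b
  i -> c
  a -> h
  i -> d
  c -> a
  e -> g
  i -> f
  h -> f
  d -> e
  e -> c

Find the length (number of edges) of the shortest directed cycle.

For each vertex v, BFS finds the shortest path from v back to v.
The shortest such closed walk is e → g → i → d → e, length 4.

4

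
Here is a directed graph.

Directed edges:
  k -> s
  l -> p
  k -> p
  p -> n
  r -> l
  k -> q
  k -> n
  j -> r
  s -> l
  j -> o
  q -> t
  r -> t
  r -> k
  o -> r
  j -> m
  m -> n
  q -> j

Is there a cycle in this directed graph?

Yes

DFS with white/gray/black marking, starting from m:
m gray
  n gray
  n black
m black
j gray
  o gray
    r gray
      t gray
      t black
      l gray
        p gray
          p→n: n black — skip
        p black
      l black
      k gray
        k→n: n black — skip
        s gray
          s→l: l black — skip
        s black
        q gray
          q→t: t black — skip
          q→j: j is gray → back edge
Back edge found, so a cycle exists: j → o → r → k → q → j.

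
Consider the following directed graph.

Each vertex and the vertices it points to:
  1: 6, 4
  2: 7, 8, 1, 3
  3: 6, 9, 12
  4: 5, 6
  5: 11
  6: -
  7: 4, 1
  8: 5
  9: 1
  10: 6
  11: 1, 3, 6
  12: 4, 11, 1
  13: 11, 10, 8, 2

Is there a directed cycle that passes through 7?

No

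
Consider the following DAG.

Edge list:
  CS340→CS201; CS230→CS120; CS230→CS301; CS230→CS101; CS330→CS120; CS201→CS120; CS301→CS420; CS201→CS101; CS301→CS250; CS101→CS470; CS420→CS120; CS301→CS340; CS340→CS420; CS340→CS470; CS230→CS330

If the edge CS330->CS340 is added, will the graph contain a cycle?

Adding CS330→CS340 creates a cycle iff CS340 can already reach CS330.
Explore from CS340: no path reaches CS330. The graph stays acyclic.

No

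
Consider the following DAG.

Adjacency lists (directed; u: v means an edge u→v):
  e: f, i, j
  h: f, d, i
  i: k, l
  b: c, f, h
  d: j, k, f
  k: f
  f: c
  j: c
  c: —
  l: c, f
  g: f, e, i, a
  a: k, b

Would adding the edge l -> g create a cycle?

Adding l→g creates a cycle iff g can already reach l.
Path from g: g → i → l.
So g → … → l → g is a cycle.

Yes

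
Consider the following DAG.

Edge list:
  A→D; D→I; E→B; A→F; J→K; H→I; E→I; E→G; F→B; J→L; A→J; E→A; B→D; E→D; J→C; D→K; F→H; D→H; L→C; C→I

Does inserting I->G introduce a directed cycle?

Adding I→G creates a cycle iff G can already reach I.
Explore from G: no path reaches I. The graph stays acyclic.

No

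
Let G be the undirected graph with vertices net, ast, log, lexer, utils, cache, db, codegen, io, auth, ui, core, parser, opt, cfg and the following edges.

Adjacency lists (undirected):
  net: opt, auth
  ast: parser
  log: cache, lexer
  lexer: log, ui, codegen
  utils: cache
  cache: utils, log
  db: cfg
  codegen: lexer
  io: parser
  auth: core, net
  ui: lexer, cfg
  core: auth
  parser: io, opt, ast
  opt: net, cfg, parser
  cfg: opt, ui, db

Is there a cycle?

DFS, tracking each vertex's parent; an edge to a visited non-parent vertex closes a cycle.
Start from auth:
visit auth (parent –)
  visit core (parent auth)
    core–auth: parent, skip
  visit net (parent auth)
    visit opt (parent net)
      opt–net: parent, skip
      visit cfg (parent opt)
        cfg–opt: parent, skip
        visit ui (parent cfg)
          visit lexer (parent ui)
            visit log (parent lexer)
              visit cache (parent log)
                visit utils (parent cache)
                  utils–cache: parent, skip
                cache–log: parent, skip
              log–lexer: parent, skip
            lexer–ui: parent, skip
            visit codegen (parent lexer)
              codegen–lexer: parent, skip
          ui–cfg: parent, skip
        visit db (parent cfg)
          db–cfg: parent, skip
      visit parser (parent opt)
        visit io (parent parser)
          io–parser: parent, skip
        parser–opt: parent, skip
        visit ast (parent parser)
          ast–parser: parent, skip
    net–auth: parent, skip
No non-parent visited neighbor found — the graph is a forest.

No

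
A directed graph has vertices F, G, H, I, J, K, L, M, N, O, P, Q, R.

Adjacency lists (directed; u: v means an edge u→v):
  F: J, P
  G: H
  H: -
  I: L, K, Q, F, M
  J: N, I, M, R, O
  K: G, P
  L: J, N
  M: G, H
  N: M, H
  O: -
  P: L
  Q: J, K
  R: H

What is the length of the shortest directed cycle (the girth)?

For each vertex v, BFS finds the shortest path from v back to v.
The shortest such closed walk is J → I → Q → J, length 3.

3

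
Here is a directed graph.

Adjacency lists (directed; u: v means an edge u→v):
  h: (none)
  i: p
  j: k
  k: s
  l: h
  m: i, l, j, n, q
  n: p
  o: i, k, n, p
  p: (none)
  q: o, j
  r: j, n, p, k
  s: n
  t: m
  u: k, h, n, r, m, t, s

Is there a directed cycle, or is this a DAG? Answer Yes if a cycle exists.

No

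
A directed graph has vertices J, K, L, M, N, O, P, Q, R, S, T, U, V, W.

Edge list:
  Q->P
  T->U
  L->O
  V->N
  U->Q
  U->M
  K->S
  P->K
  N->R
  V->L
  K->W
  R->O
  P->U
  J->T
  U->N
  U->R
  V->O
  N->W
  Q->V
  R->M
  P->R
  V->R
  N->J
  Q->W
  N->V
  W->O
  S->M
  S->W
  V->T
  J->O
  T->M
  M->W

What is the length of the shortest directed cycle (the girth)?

For each vertex v, BFS finds the shortest path from v back to v.
The shortest such closed walk is N → V → N, length 2.

2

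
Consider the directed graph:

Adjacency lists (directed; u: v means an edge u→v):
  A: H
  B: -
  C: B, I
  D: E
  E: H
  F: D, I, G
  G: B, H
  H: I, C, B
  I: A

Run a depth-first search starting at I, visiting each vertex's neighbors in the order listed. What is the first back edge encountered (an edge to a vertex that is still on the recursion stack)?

H->I

DFS from I (visiting each vertex's neighbors in the order listed); mark gray on enter, black on exit:
I gray
  A gray
    H gray
      H→I: I is gray → back edge
First back edge: H → I.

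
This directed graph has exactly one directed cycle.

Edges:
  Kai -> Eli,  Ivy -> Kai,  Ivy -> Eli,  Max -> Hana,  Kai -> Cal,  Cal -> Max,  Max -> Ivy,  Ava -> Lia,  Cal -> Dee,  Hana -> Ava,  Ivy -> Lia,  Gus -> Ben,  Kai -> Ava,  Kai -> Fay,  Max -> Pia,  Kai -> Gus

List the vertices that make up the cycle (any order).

Cal, Ivy, Kai, Max

DFS with gray/black marking from Max:
Max gray
  Ivy gray
    Lia gray
    Lia black
    Eli gray
    Eli black
    Kai gray
      Kai→Eli: Eli black — skip
      Fay gray
      Fay black
      Ava gray
        Ava→Lia: Lia black — skip
      Ava black
      Cal gray
        Cal→Max: Max is gray → back edge
Back edge closes the cycle Max → Ivy → Kai → Cal → Max; its vertices are {Cal, Ivy, Kai, Max}.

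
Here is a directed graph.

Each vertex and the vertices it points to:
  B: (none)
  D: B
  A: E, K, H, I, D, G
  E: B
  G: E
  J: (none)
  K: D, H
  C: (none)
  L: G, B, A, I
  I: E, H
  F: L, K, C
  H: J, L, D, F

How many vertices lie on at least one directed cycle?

A vertex is on a directed cycle iff it belongs to a strongly connected component of size ≥ 2 (or has a self-loop).
The vertices on cycles are {A, F, H, I, K, L} — 6 in total.

6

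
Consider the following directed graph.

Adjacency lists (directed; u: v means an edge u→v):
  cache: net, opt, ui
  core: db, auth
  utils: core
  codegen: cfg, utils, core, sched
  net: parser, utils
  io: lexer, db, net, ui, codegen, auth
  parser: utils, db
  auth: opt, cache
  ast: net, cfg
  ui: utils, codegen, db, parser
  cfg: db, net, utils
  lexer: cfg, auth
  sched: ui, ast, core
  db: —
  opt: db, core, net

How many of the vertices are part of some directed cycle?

12

A vertex is on a directed cycle iff it belongs to a strongly connected component of size ≥ 2 (or has a self-loop).
The vertices on cycles are {ui, ast, cfg, net, opt, auth, core, cache, sched, utils, parser, codegen} — 12 in total.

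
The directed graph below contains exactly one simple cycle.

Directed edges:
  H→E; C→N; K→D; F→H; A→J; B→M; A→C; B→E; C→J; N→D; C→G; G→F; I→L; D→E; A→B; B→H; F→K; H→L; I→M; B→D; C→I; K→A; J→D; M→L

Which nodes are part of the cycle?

A, C, F, G, K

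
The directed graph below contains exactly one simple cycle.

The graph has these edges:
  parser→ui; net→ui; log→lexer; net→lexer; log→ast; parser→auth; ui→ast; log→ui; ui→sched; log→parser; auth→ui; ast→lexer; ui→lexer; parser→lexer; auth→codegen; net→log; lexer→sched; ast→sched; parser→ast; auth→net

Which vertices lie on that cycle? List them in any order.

log, net, auth, parser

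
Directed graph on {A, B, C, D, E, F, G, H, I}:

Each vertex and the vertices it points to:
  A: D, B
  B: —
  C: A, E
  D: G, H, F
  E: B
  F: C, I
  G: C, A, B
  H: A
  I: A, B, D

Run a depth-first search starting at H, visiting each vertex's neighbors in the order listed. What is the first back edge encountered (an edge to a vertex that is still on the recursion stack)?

C->A

DFS from H (visiting each vertex's neighbors in the order listed); mark gray on enter, black on exit:
H gray
  A gray
    D gray
      G gray
        C gray
          C→A: A is gray → back edge
First back edge: C → A.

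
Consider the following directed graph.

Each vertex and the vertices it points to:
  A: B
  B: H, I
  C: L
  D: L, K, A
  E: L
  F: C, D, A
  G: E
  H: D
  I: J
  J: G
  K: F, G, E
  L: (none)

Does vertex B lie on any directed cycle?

Yes

B is on a cycle iff B can reach itself via ≥1 edge.
B → H → D → A → B — yes.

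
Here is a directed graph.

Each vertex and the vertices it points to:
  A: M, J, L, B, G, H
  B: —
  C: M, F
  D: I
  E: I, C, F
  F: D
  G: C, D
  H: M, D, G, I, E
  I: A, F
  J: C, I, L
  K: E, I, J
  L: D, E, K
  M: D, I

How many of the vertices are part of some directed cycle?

12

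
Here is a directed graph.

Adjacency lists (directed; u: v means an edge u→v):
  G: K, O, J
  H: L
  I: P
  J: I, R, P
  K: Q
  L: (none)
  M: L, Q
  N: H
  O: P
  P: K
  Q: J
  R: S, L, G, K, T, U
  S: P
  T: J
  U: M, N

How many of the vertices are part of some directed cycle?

A vertex is on a directed cycle iff it belongs to a strongly connected component of size ≥ 2 (or has a self-loop).
The vertices on cycles are {G, I, J, K, M, O, P, Q, R, S, T, U} — 12 in total.

12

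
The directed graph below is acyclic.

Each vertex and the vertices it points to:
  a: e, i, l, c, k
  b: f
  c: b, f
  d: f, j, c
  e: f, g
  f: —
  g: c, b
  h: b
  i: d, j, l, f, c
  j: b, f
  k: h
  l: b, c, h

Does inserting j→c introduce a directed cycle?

No

Adding j→c creates a cycle iff c can already reach j.
Explore from c: no path reaches j. The graph stays acyclic.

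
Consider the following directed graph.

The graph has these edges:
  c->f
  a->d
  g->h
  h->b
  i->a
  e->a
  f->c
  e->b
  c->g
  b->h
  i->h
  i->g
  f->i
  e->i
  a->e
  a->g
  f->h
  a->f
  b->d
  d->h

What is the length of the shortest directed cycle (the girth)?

2

For each vertex v, BFS finds the shortest path from v back to v.
The shortest such closed walk is a → e → a, length 2.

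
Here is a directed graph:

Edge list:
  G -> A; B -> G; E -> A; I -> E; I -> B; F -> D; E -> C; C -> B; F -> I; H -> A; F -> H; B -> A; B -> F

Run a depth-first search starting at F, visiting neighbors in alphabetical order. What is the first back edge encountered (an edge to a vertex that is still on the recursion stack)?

B->F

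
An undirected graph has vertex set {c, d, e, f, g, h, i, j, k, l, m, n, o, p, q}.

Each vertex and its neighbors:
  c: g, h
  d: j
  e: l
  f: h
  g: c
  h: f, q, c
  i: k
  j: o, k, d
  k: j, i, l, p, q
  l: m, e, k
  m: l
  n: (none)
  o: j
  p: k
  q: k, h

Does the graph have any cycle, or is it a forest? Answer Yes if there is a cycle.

DFS, tracking each vertex's parent; an edge to a visited non-parent vertex closes a cycle.
Start from i:
visit i (parent –)
  visit k (parent i)
    visit j (parent k)
      visit o (parent j)
        o–j: parent, skip
      j–k: parent, skip
      visit d (parent j)
        d–j: parent, skip
    k–i: parent, skip
    visit l (parent k)
      visit m (parent l)
        m–l: parent, skip
      visit e (parent l)
        e–l: parent, skip
      l–k: parent, skip
    visit p (parent k)
      p–k: parent, skip
    visit q (parent k)
      q–k: parent, skip
      visit h (parent q)
        visit f (parent h)
          f–h: parent, skip
        h–q: parent, skip
        visit c (parent h)
          visit g (parent c)
            g–c: parent, skip
          c–h: parent, skip
visit n (parent –)
No non-parent visited neighbor found — the graph is a forest.

No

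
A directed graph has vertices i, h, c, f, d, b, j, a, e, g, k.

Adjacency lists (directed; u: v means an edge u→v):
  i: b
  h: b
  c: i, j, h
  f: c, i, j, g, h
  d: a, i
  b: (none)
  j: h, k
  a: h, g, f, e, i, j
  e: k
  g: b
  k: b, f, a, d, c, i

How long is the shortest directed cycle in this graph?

3

For each vertex v, BFS finds the shortest path from v back to v.
The shortest such closed walk is k → f → j → k, length 3.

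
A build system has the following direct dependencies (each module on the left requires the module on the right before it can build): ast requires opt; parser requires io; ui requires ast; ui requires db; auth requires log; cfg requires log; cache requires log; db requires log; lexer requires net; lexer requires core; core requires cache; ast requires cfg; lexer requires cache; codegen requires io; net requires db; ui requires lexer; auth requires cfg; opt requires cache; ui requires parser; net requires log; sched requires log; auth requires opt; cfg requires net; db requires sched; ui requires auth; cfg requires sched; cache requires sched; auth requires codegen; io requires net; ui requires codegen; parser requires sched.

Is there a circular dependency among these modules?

No

DFS with white/gray/black marking, starting from opt:
opt gray
  cache gray
    sched gray
      log gray
      log black
    sched black
    cache→log: log black — skip
  cache black
opt black
ui gray
  codegen gray
    io gray
      net gray
        net→log: log black — skip
        db gray
          db→sched: sched black — skip
          db→log: log black — skip
        db black
      net black
    io black
  codegen black
  ui→db: db black — skip
  auth gray
    auth→codegen: codegen black — skip
    auth→opt: opt black — skip
    auth→log: log black — skip
    cfg gray
      cfg→sched: sched black — skip
      cfg→net: net black — skip
      cfg→log: log black — skip
    cfg black
  auth black
  ast gray
    ast→opt: opt black — skip
    ast→cfg: cfg black — skip
  ast black
  lexer gray
    lexer→cache: cache black — skip
    lexer→net: net black — skip
    core gray
      core→cache: cache black — skip
    core black
  lexer black
  parser gray
    parser→io: io black — skip
    parser→sched: sched black — skip
  parser black
ui black
Every edge goes to a white or black vertex — no back edge, so the graph is acyclic.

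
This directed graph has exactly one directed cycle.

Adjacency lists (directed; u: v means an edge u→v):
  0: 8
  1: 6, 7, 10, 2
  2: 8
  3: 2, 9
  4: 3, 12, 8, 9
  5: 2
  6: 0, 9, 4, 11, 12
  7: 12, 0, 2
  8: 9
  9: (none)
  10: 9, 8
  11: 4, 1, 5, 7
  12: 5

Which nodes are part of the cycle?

DFS with gray/black marking from 1:
1 gray
  6 gray
    0 gray
      8 gray
        9 gray
        9 black
      8 black
    0 black
    6→9: 9 black — skip
    4 gray
      3 gray
        2 gray
          2→8: 8 black — skip
        2 black
        3→9: 9 black — skip
      3 black
      12 gray
        5 gray
          5→2: 2 black — skip
        5 black
      12 black
      4→8: 8 black — skip
      4→9: 9 black — skip
    4 black
    11 gray
      11→4: 4 black — skip
      11→1: 1 is gray → back edge
Back edge closes the cycle 1 → 6 → 11 → 1; its vertices are {1, 6, 11}.

1, 6, 11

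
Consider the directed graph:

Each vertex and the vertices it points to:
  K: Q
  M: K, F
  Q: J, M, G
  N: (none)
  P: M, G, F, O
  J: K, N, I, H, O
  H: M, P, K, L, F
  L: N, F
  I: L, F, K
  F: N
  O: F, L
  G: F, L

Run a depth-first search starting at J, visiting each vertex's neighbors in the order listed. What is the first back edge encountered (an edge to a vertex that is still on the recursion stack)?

Q->J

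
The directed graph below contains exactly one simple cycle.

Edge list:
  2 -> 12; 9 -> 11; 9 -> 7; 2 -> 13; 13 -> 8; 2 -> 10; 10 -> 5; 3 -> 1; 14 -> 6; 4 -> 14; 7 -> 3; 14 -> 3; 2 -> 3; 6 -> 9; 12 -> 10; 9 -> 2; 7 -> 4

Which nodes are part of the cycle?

DFS with gray/black marking from 9:
9 gray
  7 gray
    3 gray
      1 gray
      1 black
    3 black
    4 gray
      14 gray
        6 gray
          6→9: 9 is gray → back edge
Back edge closes the cycle 9 → 7 → 4 → 14 → 6 → 9; its vertices are {4, 6, 7, 9, 14}.

4, 6, 7, 9, 14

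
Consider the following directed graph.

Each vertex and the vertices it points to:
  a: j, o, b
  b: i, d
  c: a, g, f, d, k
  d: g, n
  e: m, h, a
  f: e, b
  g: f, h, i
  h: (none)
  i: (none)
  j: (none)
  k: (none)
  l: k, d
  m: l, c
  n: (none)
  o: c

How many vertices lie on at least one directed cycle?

10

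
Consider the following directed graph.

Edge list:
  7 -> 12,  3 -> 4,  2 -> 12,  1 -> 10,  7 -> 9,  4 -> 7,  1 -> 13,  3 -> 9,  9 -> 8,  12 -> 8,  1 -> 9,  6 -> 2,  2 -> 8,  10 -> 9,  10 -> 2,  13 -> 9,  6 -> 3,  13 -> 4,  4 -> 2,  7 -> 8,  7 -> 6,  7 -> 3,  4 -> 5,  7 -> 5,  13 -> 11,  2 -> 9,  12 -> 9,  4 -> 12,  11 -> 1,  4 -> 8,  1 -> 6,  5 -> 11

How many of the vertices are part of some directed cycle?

8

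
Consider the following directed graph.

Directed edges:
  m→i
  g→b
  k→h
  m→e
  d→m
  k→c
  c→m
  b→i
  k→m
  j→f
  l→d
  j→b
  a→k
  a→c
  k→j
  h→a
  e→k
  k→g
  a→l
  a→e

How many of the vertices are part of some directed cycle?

8

A vertex is on a directed cycle iff it belongs to a strongly connected component of size ≥ 2 (or has a self-loop).
The vertices on cycles are {a, c, d, e, h, k, l, m} — 8 in total.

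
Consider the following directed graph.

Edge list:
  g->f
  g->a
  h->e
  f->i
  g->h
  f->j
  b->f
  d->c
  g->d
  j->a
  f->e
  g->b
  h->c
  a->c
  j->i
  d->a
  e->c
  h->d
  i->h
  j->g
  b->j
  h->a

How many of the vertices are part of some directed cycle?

A vertex is on a directed cycle iff it belongs to a strongly connected component of size ≥ 2 (or has a self-loop).
The vertices on cycles are {b, f, g, j} — 4 in total.

4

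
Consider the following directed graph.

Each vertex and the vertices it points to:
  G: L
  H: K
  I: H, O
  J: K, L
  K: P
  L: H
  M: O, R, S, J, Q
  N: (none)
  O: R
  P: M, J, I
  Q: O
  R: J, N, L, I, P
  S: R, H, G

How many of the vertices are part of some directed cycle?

12

A vertex is on a directed cycle iff it belongs to a strongly connected component of size ≥ 2 (or has a self-loop).
The vertices on cycles are {G, H, I, J, K, L, M, O, P, Q, R, S} — 12 in total.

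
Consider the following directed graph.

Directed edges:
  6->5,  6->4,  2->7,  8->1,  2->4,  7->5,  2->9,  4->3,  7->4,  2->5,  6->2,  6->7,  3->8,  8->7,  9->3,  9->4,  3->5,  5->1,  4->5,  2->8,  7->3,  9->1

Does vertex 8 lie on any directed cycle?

Yes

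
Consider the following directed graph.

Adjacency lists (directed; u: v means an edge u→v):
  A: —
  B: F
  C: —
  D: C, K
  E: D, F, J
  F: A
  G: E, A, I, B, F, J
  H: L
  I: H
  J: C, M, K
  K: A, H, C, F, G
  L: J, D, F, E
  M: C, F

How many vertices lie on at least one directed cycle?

8

A vertex is on a directed cycle iff it belongs to a strongly connected component of size ≥ 2 (or has a self-loop).
The vertices on cycles are {D, E, G, H, I, J, K, L} — 8 in total.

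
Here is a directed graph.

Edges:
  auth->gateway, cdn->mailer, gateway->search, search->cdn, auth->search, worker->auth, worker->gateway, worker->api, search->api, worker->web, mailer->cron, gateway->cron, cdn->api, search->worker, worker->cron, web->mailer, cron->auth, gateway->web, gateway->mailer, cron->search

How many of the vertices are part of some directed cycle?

8

A vertex is on a directed cycle iff it belongs to a strongly connected component of size ≥ 2 (or has a self-loop).
The vertices on cycles are {cdn, web, auth, cron, mailer, search, worker, gateway} — 8 in total.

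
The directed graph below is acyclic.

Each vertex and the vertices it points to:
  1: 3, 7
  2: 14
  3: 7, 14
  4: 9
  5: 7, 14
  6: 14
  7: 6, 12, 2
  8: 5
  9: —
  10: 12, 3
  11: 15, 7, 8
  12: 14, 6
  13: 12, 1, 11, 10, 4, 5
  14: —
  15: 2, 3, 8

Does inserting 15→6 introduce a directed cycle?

No

Adding 15→6 creates a cycle iff 6 can already reach 15.
Explore from 6: no path reaches 15. The graph stays acyclic.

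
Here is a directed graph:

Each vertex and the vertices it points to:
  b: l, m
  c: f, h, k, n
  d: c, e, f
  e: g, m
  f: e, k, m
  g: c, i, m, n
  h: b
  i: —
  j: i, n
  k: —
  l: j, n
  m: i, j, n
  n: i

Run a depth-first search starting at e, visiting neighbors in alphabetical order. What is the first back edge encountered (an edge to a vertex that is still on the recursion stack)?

DFS from e (visiting neighbors in alphabetical order); mark gray on enter, black on exit:
e gray
  g gray
    c gray
      f gray
        f→e: e is gray → back edge
First back edge: f → e.

f->e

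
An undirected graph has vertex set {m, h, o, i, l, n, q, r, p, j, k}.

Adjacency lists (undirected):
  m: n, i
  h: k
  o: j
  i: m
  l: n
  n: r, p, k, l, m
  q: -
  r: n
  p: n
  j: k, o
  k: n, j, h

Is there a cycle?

DFS, tracking each vertex's parent; an edge to a visited non-parent vertex closes a cycle.
Start from l:
visit l (parent –)
  visit n (parent l)
    visit r (parent n)
      r–n: parent, skip
    visit p (parent n)
      p–n: parent, skip
    visit k (parent n)
      k–n: parent, skip
      visit j (parent k)
        j–k: parent, skip
        visit o (parent j)
          o–j: parent, skip
      visit h (parent k)
        h–k: parent, skip
    n–l: parent, skip
    visit m (parent n)
      m–n: parent, skip
      visit i (parent m)
        i–m: parent, skip
visit q (parent –)
No non-parent visited neighbor found — the graph is a forest.

No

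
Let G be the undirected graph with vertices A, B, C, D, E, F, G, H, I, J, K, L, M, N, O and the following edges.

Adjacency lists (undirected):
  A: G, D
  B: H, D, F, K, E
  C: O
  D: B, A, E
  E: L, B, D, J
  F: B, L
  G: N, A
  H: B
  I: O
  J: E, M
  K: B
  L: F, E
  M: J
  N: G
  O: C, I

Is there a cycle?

Yes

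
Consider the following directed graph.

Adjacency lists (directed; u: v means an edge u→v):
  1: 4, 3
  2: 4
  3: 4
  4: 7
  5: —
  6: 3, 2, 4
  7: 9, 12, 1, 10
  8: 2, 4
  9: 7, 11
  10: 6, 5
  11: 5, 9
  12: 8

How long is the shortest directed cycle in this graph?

2

For each vertex v, BFS finds the shortest path from v back to v.
The shortest such closed walk is 9 → 11 → 9, length 2.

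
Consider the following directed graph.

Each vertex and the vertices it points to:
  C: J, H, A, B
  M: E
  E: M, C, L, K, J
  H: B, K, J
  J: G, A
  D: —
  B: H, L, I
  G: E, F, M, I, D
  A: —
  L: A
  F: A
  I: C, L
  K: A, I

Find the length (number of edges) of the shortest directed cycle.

2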